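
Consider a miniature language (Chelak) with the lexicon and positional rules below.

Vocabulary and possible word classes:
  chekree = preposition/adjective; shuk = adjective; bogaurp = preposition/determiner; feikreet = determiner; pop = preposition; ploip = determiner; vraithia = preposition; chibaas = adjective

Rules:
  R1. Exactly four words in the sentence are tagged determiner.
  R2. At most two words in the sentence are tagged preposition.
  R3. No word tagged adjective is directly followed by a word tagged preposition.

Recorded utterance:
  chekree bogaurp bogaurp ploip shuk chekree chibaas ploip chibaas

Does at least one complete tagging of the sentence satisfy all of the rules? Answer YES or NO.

Candidates per position — 1:chekree {preposition,adjective}; 2:bogaurp {preposition,determiner}; 3:bogaurp {preposition,determiner}; 4:ploip {determiner}; 5:shuk {adjective}; 6:chekree {preposition,adjective}; 7:chibaas {adjective}; 8:ploip {determiner}; 9:chibaas {adjective}.
One satisfying assignment: preposition determiner determiner determiner adjective adjective adjective determiner adjective.
Check: rule 1 satisfied; rule 2 satisfied; rule 3 satisfied.

YES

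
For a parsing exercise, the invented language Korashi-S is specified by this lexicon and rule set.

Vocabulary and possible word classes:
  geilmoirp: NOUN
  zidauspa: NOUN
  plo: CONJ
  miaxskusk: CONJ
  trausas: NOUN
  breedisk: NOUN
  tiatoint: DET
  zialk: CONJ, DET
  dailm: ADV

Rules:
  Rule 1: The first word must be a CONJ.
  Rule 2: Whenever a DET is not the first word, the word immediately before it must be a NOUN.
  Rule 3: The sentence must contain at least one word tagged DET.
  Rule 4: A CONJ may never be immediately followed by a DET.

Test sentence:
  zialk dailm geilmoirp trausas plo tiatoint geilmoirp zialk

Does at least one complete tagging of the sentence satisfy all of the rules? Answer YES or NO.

Candidates per position — 1:zialk {CONJ,DET}; 2:dailm {ADV}; 3:geilmoirp {NOUN}; 4:trausas {NOUN}; 5:plo {CONJ}; 6:tiatoint {DET}; 7:geilmoirp {NOUN}; 8:zialk {CONJ,DET}.
Rule 2 cannot be satisfied by any choice of tags from the lexicon.
So there is no consistent tagging.

NO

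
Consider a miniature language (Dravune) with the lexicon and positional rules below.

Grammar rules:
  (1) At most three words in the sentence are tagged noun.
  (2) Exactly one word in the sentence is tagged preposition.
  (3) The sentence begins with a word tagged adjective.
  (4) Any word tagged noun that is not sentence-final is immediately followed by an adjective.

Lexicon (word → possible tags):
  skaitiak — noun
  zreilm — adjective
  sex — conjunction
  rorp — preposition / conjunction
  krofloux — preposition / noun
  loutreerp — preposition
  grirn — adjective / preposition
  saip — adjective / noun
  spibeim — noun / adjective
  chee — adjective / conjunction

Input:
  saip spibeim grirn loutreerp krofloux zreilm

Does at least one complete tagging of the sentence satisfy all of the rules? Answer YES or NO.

YES

Candidates per position — 1:saip {adjective,noun}; 2:spibeim {noun,adjective}; 3:grirn {adjective,preposition}; 4:loutreerp {preposition}; 5:krofloux {preposition,noun}; 6:zreilm {adjective}.
One satisfying assignment: adjective adjective adjective preposition noun adjective.
Rule-by-rule: rule 1 satisfied; rule 2 satisfied; rule 3 satisfied; rule 4 satisfied.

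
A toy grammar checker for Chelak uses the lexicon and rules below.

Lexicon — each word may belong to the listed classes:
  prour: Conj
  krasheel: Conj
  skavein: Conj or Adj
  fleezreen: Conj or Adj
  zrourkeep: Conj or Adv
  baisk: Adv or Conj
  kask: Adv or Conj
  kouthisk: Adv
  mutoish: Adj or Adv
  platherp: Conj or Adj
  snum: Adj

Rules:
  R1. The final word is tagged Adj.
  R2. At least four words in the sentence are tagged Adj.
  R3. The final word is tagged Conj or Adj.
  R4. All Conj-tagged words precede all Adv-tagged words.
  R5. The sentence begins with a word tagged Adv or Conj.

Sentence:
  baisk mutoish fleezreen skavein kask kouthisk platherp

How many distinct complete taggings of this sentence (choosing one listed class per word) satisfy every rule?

3

Candidates per position — 1:baisk {Adv,Conj}; 2:mutoish {Adj,Adv}; 3:fleezreen {Conj,Adj}; 4:skavein {Conj,Adj}; 5:kask {Adv,Conj}; 6:kouthisk {Adv}; 7:platherp {Conj,Adj}.
There are 64 candidate sequences in total.
The sequences that satisfy every rule: Adv Adj Adj Adj Adv Adv Adj; Conj Adj Adj Adj Adv Adv Adj; Conj Adj Adj Adj Conj Adv Adj.
Count = 3.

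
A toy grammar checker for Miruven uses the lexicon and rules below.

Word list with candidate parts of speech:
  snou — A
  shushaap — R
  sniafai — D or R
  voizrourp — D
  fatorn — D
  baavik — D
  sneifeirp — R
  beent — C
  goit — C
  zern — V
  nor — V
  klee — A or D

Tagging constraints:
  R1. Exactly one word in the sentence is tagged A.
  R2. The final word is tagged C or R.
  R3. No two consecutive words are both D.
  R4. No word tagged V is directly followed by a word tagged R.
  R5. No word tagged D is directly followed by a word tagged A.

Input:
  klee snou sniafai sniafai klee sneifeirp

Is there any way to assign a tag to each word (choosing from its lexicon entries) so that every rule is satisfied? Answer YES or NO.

Candidates per position — 1:klee {A,D}; 2:snou {A}; 3:sniafai {D,R}; 4:sniafai {D,R}; 5:klee {A,D}; 6:sneifeirp {R}.
Every candidate sequence violates at least one rule; no consistent tagging exists.

NO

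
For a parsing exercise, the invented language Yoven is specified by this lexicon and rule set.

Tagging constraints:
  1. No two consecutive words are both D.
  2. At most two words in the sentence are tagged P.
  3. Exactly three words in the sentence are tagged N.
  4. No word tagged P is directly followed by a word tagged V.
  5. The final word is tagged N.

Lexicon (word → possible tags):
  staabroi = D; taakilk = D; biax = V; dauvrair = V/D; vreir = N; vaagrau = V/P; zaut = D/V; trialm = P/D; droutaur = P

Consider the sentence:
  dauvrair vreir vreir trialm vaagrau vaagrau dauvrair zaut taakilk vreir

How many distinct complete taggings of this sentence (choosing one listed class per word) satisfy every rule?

8

Candidates per position — 1:dauvrair {V,D}; 2:vreir {N}; 3:vreir {N}; 4:trialm {P,D}; 5:vaagrau {V,P}; 6:vaagrau {V,P}; 7:dauvrair {V,D}; 8:zaut {D,V}; 9:taakilk {D}; 10:vreir {N}.
There are 64 candidate sequences in total.
Checking each against the rules leaves 8 sequences.
Count = 8.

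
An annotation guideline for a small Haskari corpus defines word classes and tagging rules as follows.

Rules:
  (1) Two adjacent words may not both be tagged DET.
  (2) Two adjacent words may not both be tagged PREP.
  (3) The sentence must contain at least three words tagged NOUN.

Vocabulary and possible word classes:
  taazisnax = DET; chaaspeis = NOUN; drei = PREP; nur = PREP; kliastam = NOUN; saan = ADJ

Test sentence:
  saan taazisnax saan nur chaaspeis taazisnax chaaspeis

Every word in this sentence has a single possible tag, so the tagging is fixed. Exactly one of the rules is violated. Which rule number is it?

3

Fixed tagging: ADJ DET ADJ PREP NOUN DET NOUN.
Applying the rules: R1 holds, R2 holds, R3 violated.
Only rule 3 fails.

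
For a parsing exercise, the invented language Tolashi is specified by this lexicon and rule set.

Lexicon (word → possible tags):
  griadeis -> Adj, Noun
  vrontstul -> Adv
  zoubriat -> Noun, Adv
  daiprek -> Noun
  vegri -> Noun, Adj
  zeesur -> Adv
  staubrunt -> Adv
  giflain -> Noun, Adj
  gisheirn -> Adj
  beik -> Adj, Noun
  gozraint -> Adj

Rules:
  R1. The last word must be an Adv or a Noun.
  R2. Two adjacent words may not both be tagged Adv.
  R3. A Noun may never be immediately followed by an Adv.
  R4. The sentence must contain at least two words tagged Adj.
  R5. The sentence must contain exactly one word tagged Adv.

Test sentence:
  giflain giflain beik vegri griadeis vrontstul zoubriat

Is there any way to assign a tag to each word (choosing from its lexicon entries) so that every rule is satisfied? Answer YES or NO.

Candidates per position — 1:giflain {Noun,Adj}; 2:giflain {Noun,Adj}; 3:beik {Adj,Noun}; 4:vegri {Noun,Adj}; 5:griadeis {Adj,Noun}; 6:vrontstul {Adv}; 7:zoubriat {Noun,Adv}.
One satisfying assignment: Noun Adj Adj Noun Adj Adv Noun.
Rule-by-rule: rule 1 holds; rule 2 holds; rule 3 holds; rule 4 holds; rule 5 holds.

YES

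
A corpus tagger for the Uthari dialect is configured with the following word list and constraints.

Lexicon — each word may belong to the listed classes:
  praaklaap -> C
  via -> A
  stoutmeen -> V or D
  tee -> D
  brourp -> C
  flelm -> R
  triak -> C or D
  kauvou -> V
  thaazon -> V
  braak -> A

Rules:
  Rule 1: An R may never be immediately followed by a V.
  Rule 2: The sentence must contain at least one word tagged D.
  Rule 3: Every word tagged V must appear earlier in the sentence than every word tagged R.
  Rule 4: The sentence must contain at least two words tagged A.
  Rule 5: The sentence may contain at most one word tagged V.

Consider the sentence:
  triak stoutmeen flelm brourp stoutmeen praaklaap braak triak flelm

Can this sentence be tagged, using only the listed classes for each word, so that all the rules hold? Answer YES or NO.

NO

Candidates per position — 1:triak {C,D}; 2:stoutmeen {V,D}; 3:flelm {R}; 4:brourp {C}; 5:stoutmeen {V,D}; 6:praaklaap {C}; 7:braak {A}; 8:triak {C,D}; 9:flelm {R}.
Rule 4 cannot be satisfied by any choice of tags from the lexicon.
So there is no consistent tagging.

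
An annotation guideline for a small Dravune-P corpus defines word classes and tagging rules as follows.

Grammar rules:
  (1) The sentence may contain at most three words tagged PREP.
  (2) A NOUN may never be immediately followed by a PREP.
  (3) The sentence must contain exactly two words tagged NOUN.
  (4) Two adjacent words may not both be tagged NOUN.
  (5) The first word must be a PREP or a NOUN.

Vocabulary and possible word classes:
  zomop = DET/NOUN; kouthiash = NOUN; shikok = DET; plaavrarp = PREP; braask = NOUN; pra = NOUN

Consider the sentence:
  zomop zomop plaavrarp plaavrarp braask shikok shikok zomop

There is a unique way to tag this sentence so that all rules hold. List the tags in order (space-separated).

Candidates per position — 1:zomop {DET,NOUN}; 2:zomop {DET,NOUN}; 3:plaavrarp {PREP}; 4:plaavrarp {PREP}; 5:braask {NOUN}; 6:shikok {DET}; 7:shikok {DET}; 8:zomop {DET,NOUN}.
Position 1: tagging it DET would leave rule 5 unsatisfiable, so it must be NOUN.
Position 2: tagging it NOUN would leave rule 2 unsatisfiable, so it must be DET.
Position 8: tagging it NOUN would leave rule 3 unsatisfiable, so it must be DET.
The unique satisfying tagging is: NOUN DET PREP PREP NOUN DET DET DET.
Verifying each rule — rule 1 ✓; rule 2 ✓; rule 3 ✓; rule 4 ✓; rule 5 ✓.

NOUN DET PREP PREP NOUN DET DET DET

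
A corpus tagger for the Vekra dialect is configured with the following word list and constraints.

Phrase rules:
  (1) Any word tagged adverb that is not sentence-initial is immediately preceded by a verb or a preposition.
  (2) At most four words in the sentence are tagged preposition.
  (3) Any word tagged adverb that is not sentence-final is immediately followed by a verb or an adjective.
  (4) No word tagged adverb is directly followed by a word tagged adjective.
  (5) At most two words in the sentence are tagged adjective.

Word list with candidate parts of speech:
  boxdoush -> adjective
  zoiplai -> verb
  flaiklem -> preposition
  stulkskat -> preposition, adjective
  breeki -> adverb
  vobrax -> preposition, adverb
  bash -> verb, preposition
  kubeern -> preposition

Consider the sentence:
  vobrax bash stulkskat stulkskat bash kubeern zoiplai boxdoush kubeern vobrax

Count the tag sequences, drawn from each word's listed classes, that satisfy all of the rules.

9

Candidates per position — 1:vobrax {preposition,adverb}; 2:bash {verb,preposition}; 3:stulkskat {preposition,adjective}; 4:stulkskat {preposition,adjective}; 5:bash {verb,preposition}; 6:kubeern {preposition}; 7:zoiplai {verb}; 8:boxdoush {adjective}; 9:kubeern {preposition}; 10:vobrax {preposition,adverb}.
There are 64 candidate sequences in total.
Checking each against the rules leaves 9 sequences.
Count = 9.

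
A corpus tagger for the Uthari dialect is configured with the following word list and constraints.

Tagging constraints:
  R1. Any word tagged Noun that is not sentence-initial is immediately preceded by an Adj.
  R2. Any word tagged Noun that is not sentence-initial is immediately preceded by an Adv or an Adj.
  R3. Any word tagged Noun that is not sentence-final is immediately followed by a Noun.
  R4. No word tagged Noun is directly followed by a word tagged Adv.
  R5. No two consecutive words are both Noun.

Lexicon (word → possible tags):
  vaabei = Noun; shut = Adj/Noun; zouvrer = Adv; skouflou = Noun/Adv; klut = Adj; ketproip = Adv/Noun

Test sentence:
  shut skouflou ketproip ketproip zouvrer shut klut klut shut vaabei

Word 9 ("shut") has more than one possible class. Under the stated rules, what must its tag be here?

Adj

Candidates per position — 1:shut {Adj,Noun}; 2:skouflou {Noun,Adv}; 3:ketproip {Adv,Noun}; 4:ketproip {Adv,Noun}; 5:zouvrer {Adv}; 6:shut {Adj,Noun}; 7:klut {Adj}; 8:klut {Adj}; 9:shut {Adj,Noun}; 10:vaabei {Noun}.
At position 1, choosing Noun makes rule 3 impossible to satisfy; hence Adj.
At position 2, choosing Noun makes rule 3 impossible to satisfy; hence Adv.
At position 3, choosing Noun makes rule 1 impossible to satisfy; hence Adv.
At position 4, choosing Noun makes rule 1 impossible to satisfy; hence Adv.
At position 6, choosing Noun makes rule 1 impossible to satisfy; hence Adj.
At position 9, choosing Noun makes rule 1 impossible to satisfy; hence Adj.
The unique satisfying tagging is: Adj Adv Adv Adv Adv Adj Adj Adj Adj Noun.
Verifying each rule — rule 1 ✓; rule 2 ✓; rule 3 ✓; rule 4 ✓; rule 5 ✓.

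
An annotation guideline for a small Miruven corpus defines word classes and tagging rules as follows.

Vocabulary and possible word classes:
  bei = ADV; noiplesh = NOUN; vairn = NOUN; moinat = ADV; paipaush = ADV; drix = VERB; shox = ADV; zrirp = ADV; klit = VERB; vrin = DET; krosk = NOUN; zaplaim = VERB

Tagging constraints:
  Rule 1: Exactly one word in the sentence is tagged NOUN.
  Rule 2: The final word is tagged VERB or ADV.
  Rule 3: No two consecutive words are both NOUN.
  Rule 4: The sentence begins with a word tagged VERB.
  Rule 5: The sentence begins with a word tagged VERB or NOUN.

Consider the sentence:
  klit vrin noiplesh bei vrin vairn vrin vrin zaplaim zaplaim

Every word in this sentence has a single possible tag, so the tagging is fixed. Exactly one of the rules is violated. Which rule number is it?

Fixed tagging: VERB DET NOUN ADV DET NOUN DET DET VERB VERB.
Checking each rule: R1 fails, R2 ok, R3 ok, R4 ok, R5 ok.
Only rule 1 fails.

1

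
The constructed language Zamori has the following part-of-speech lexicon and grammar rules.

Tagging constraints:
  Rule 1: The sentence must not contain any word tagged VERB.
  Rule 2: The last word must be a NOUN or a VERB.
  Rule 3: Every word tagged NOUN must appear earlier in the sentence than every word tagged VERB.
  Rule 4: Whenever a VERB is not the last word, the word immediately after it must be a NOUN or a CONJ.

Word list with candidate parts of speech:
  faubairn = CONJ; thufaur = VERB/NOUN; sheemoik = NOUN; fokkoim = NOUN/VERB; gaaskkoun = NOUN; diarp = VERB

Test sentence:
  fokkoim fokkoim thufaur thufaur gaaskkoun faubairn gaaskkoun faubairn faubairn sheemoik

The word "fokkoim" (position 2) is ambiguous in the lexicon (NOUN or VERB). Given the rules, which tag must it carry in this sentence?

NOUN

Candidates per position — 1:fokkoim {NOUN,VERB}; 2:fokkoim {NOUN,VERB}; 3:thufaur {VERB,NOUN}; 4:thufaur {VERB,NOUN}; 5:gaaskkoun {NOUN}; 6:faubairn {CONJ}; 7:gaaskkoun {NOUN}; 8:faubairn {CONJ}; 9:faubairn {CONJ}; 10:sheemoik {NOUN}.
If word 1 were VERB, no tagging could satisfy rule 1; so word 1 is NOUN.
If word 2 were VERB, no tagging could satisfy rule 1; so word 2 is NOUN.
If word 3 were VERB, no tagging could satisfy rule 1; so word 3 is NOUN.
If word 4 were VERB, no tagging could satisfy rule 1; so word 4 is NOUN.
The unique satisfying tagging is: NOUN NOUN NOUN NOUN NOUN CONJ NOUN CONJ CONJ NOUN.
Checking: rule 1 ✓; rule 2 ✓; rule 3 ✓; rule 4 ✓.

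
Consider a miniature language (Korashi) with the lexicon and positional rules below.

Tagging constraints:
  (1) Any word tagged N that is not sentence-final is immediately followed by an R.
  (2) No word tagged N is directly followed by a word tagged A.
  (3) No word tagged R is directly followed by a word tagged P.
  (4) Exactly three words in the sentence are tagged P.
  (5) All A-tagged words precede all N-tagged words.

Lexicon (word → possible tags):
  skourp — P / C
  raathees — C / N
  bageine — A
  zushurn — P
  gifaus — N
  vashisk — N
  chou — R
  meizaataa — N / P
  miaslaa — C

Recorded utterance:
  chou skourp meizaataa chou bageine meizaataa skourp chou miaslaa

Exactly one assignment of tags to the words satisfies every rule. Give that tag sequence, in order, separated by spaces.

R C P R A P P R C

Candidates per position — 1:chou {R}; 2:skourp {P,C}; 3:meizaataa {N,P}; 4:chou {R}; 5:bageine {A}; 6:meizaataa {N,P}; 7:skourp {P,C}; 8:chou {R}; 9:miaslaa {C}.
Word 2 cannot be P — rule 3 would then fail for every completion. It is C.
Word 3 cannot be N — rule 4 would then fail for every completion. It is P.
Word 6 cannot be N — rule 1 would then fail for every completion. It is P.
Word 7 cannot be C — rule 4 would then fail for every completion. It is P.
The only consistent sequence is: R C P R A P P R C.
Checking: rule 1 ok; rule 2 ok; rule 3 ok; rule 4 ok; rule 5 ok.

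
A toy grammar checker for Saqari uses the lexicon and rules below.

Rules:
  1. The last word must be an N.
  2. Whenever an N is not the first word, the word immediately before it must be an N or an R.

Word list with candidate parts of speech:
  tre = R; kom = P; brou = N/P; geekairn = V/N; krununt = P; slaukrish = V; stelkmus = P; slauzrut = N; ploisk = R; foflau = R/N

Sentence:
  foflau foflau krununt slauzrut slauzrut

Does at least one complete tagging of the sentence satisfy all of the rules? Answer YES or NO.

Candidates per position — 1:foflau {R,N}; 2:foflau {R,N}; 3:krununt {P}; 4:slauzrut {N}; 5:slauzrut {N}.
Rule 2 cannot be satisfied by any choice of tags from the lexicon.
So there is no consistent tagging.

NO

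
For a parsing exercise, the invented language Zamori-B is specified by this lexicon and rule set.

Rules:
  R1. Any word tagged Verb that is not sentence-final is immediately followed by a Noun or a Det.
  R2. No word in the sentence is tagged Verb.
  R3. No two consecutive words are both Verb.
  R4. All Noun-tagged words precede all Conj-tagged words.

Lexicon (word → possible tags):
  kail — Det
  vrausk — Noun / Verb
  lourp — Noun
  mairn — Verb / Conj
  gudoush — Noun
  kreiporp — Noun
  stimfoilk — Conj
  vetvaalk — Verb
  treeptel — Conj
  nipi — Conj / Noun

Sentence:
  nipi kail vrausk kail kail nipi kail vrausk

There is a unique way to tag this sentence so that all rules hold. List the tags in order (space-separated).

Noun Det Noun Det Det Noun Det Noun

Candidates per position — 1:nipi {Conj,Noun}; 2:kail {Det}; 3:vrausk {Noun,Verb}; 4:kail {Det}; 5:kail {Det}; 6:nipi {Conj,Noun}; 7:kail {Det}; 8:vrausk {Noun,Verb}.
Word 3 cannot be Verb — rule 2 would then fail for every completion. It is Noun.
Word 8 cannot be Verb — rule 2 would then fail for every completion. It is Noun.
Word 1 cannot be Conj — rule 4 would then fail for every completion. It is Noun.
Word 6 cannot be Conj — rule 4 would then fail for every completion. It is Noun.
The unique satisfying tagging is: Noun Det Noun Det Det Noun Det Noun.
Check: rule 1 ✓; rule 2 ✓; rule 3 ✓; rule 4 ✓.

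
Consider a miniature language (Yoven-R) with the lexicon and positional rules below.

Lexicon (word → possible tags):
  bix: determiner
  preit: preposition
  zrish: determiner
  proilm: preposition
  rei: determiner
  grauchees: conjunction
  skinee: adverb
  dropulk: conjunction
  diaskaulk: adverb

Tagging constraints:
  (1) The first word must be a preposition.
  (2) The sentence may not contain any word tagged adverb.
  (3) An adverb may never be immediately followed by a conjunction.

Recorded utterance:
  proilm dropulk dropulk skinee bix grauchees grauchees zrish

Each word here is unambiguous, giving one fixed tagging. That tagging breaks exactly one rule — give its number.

2

Fixed tagging: preposition conjunction conjunction adverb determiner conjunction conjunction determiner.
Applying the rules: R1 holds, R2 violated, R3 holds.
Only rule 2 fails.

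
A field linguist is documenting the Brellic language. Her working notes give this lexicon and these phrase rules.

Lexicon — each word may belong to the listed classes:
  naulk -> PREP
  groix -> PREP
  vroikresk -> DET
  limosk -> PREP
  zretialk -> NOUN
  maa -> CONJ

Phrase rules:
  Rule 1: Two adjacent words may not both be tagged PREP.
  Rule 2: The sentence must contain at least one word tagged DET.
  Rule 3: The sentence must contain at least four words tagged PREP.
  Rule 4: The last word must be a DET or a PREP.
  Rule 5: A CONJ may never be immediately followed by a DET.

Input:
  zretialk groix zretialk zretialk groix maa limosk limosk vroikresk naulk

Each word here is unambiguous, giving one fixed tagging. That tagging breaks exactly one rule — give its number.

1

Fixed tagging: NOUN PREP NOUN NOUN PREP CONJ PREP PREP DET PREP.
Applying the rules: R1 ✗, R2 ✓, R3 ✓, R4 ✓, R5 ✓.
Only rule 1 fails.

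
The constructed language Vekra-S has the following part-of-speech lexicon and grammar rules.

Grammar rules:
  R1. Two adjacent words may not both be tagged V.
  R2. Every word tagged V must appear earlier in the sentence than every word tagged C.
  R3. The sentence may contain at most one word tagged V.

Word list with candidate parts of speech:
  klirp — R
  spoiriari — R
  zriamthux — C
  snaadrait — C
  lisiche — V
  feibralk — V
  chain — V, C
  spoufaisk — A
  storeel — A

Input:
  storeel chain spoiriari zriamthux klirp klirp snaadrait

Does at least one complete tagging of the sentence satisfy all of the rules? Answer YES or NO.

YES

Candidates per position — 1:storeel {A}; 2:chain {V,C}; 3:spoiriari {R}; 4:zriamthux {C}; 5:klirp {R}; 6:klirp {R}; 7:snaadrait {C}.
One satisfying assignment: A C R C R R C.
Verifying each rule — rule 1 holds; rule 2 holds; rule 3 holds.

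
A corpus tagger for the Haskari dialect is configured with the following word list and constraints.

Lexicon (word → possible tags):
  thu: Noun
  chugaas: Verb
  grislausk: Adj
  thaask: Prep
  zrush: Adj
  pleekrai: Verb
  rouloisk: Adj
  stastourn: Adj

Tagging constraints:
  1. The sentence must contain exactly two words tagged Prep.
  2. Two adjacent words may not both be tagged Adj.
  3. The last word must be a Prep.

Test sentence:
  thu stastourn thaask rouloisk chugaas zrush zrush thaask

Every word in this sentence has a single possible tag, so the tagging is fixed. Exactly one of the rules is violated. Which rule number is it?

2

Fixed tagging: Noun Adj Prep Adj Verb Adj Adj Prep.
Applying the rules: R1 holds, R2 violated, R3 holds.
Only rule 2 fails.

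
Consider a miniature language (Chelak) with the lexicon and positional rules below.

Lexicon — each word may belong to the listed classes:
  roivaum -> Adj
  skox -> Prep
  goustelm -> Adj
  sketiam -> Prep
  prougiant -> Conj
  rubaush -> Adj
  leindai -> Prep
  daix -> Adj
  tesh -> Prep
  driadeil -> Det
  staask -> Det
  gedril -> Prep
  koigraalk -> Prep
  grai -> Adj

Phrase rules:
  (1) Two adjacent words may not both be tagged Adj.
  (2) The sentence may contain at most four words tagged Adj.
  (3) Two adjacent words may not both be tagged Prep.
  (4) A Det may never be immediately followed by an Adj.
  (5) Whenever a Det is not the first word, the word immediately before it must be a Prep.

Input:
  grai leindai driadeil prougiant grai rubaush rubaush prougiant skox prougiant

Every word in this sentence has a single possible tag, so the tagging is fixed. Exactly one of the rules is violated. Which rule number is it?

1

Fixed tagging: Adj Prep Det Conj Adj Adj Adj Conj Prep Conj.
Rule check: R1 violated, R2 holds, R3 holds, R4 holds, R5 holds.
Only rule 1 fails.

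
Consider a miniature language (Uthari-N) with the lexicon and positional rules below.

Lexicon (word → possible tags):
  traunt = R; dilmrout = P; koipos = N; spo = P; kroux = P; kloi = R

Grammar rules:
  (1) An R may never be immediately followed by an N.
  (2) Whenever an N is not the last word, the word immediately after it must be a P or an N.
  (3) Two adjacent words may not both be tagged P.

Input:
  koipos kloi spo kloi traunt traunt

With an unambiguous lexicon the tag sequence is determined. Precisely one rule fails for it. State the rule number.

2

Fixed tagging: N R P R R R.
Rule check: R1 ok, R2 fails, R3 ok.
Only rule 2 fails.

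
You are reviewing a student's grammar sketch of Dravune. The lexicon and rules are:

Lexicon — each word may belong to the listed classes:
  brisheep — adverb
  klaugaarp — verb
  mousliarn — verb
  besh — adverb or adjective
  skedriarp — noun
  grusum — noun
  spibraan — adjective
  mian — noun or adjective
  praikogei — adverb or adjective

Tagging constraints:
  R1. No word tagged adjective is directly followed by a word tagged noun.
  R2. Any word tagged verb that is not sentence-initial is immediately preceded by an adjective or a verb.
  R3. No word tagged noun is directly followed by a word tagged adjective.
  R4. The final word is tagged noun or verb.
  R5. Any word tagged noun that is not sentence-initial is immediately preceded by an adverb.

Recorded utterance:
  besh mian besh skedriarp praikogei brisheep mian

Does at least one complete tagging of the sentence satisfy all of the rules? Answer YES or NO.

YES

Candidates per position — 1:besh {adverb,adjective}; 2:mian {noun,adjective}; 3:besh {adverb,adjective}; 4:skedriarp {noun}; 5:praikogei {adverb,adjective}; 6:brisheep {adverb}; 7:mian {noun,adjective}.
One satisfying assignment: adverb noun adverb noun adverb adverb noun.
Rule-by-rule: rule 1 holds; rule 2 holds; rule 3 holds; rule 4 holds; rule 5 holds.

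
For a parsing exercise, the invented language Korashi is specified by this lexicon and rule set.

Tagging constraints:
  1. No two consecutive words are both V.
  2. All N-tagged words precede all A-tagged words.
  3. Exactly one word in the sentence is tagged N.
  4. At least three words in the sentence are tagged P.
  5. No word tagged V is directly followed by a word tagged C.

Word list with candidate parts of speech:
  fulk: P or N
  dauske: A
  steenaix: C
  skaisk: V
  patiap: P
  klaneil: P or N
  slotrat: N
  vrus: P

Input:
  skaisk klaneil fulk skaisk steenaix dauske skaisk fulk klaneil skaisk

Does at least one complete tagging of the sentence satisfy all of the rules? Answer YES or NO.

Candidates per position — 1:skaisk {V}; 2:klaneil {P,N}; 3:fulk {P,N}; 4:skaisk {V}; 5:steenaix {C}; 6:dauske {A}; 7:skaisk {V}; 8:fulk {P,N}; 9:klaneil {P,N}; 10:skaisk {V}.
Rule 5 cannot be satisfied by any choice of tags from the lexicon.
So there is no consistent tagging.

NO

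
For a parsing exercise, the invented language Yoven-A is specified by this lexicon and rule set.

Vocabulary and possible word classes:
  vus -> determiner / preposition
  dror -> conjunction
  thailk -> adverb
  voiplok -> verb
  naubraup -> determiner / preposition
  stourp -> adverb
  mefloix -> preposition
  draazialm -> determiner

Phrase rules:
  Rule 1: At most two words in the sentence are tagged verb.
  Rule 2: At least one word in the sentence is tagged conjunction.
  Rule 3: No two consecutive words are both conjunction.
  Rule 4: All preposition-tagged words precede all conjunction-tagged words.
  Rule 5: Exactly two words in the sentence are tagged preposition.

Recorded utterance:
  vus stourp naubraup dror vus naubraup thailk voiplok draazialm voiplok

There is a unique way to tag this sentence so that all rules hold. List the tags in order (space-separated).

preposition adverb preposition conjunction determiner determiner adverb verb determiner verb

Candidates per position — 1:vus {determiner,preposition}; 2:stourp {adverb}; 3:naubraup {determiner,preposition}; 4:dror {conjunction}; 5:vus {determiner,preposition}; 6:naubraup {determiner,preposition}; 7:thailk {adverb}; 8:voiplok {verb}; 9:draazialm {determiner}; 10:voiplok {verb}.
Position 5: preposition is ruled out by rule 4; that leaves determiner.
Position 6: preposition is ruled out by rule 4; that leaves determiner.
Position 1: determiner is ruled out by rule 5; that leaves preposition.
Position 3: determiner is ruled out by rule 5; that leaves preposition.
That leaves exactly one tagging: preposition adverb preposition conjunction determiner determiner adverb verb determiner verb.
Check: rule 1 holds; rule 2 holds; rule 3 holds; rule 4 holds; rule 5 holds.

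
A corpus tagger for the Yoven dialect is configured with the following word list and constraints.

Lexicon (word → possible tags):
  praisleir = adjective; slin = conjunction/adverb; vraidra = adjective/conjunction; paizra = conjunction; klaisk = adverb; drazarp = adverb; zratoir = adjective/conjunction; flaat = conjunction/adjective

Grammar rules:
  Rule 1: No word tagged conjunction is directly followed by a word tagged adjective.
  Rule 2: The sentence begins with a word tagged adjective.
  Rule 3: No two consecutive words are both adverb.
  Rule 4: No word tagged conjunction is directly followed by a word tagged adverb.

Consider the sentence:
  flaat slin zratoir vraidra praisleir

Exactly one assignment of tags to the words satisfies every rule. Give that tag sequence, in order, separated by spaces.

Candidates per position — 1:flaat {conjunction,adjective}; 2:slin {conjunction,adverb}; 3:zratoir {adjective,conjunction}; 4:vraidra {adjective,conjunction}; 5:praisleir {adjective}.
Position 1: tagging it conjunction would leave rule 2 unsatisfiable, so it must be adjective.
Position 2: tagging it conjunction would leave rule 1 unsatisfiable, so it must be adverb.
Position 3: tagging it conjunction would leave rule 1 unsatisfiable, so it must be adjective.
Position 4: tagging it conjunction would leave rule 1 unsatisfiable, so it must be adjective.
So the tagging must be: adjective adverb adjective adjective adjective.
Check: rule 1 ✓; rule 2 ✓; rule 3 ✓; rule 4 ✓.

adjective adverb adjective adjective adjective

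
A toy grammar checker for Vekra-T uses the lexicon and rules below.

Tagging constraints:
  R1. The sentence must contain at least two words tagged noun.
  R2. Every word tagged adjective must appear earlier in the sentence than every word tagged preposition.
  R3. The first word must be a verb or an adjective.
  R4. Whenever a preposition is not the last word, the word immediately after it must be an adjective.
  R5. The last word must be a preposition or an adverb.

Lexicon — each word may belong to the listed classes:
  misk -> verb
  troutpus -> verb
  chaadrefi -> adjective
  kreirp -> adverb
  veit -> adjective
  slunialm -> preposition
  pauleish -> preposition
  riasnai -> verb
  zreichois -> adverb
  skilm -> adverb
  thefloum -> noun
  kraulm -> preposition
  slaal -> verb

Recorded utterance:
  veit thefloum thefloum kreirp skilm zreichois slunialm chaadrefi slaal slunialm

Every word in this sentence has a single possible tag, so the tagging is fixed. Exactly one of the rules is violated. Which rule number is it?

Fixed tagging: adjective noun noun adverb adverb adverb preposition adjective verb preposition.
Rule check: R1 ok, R2 fails, R3 ok, R4 ok, R5 ok.
Only rule 2 fails.

2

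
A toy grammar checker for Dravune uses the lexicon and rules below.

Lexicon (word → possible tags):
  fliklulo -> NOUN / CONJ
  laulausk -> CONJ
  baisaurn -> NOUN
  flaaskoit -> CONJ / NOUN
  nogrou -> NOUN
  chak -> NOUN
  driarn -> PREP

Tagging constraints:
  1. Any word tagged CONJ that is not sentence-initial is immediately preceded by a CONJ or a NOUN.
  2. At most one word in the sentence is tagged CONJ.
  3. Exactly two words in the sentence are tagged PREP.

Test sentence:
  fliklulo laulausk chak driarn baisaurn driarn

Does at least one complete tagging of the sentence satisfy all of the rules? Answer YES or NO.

Candidates per position — 1:fliklulo {NOUN,CONJ}; 2:laulausk {CONJ}; 3:chak {NOUN}; 4:driarn {PREP}; 5:baisaurn {NOUN}; 6:driarn {PREP}.
One satisfying assignment: NOUN CONJ NOUN PREP NOUN PREP.
Rule-by-rule: rule 1 holds; rule 2 holds; rule 3 holds.

YES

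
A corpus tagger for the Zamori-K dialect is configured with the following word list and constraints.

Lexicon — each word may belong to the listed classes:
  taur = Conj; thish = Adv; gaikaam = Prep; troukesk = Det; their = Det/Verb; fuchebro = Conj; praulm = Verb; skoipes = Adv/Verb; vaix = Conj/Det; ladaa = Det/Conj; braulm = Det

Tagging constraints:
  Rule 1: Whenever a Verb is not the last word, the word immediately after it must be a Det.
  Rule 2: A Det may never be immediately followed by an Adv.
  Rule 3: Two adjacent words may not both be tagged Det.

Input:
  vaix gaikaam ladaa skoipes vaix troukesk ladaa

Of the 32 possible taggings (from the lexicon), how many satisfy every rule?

2

Candidates per position — 1:vaix {Conj,Det}; 2:gaikaam {Prep}; 3:ladaa {Det,Conj}; 4:skoipes {Adv,Verb}; 5:vaix {Conj,Det}; 6:troukesk {Det}; 7:ladaa {Det,Conj}.
There are 32 candidate sequences in total.
The sequences that satisfy every rule: Conj Prep Conj Adv Conj Det Conj; Det Prep Conj Adv Conj Det Conj.
Count = 2.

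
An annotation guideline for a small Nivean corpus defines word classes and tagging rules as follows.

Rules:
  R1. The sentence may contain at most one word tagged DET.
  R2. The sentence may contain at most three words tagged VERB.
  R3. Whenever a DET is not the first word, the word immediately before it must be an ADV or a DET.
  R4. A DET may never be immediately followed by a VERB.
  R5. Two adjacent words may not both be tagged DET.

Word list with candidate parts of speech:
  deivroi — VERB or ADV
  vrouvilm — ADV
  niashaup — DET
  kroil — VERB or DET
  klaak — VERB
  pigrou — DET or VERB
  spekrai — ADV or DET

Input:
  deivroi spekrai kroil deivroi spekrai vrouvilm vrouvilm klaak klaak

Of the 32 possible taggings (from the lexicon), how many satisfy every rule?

Candidates per position — 1:deivroi {VERB,ADV}; 2:spekrai {ADV,DET}; 3:kroil {VERB,DET}; 4:deivroi {VERB,ADV}; 5:spekrai {ADV,DET}; 6:vrouvilm {ADV}; 7:vrouvilm {ADV}; 8:klaak {VERB}; 9:klaak {VERB}.
There are 32 candidate sequences in total.
The sequences that satisfy every rule: VERB ADV DET ADV ADV ADV ADV VERB VERB; ADV ADV VERB ADV ADV ADV ADV VERB VERB; ADV ADV VERB ADV DET ADV ADV VERB VERB; ADV ADV DET ADV ADV ADV ADV VERB VERB.
Count = 4.

4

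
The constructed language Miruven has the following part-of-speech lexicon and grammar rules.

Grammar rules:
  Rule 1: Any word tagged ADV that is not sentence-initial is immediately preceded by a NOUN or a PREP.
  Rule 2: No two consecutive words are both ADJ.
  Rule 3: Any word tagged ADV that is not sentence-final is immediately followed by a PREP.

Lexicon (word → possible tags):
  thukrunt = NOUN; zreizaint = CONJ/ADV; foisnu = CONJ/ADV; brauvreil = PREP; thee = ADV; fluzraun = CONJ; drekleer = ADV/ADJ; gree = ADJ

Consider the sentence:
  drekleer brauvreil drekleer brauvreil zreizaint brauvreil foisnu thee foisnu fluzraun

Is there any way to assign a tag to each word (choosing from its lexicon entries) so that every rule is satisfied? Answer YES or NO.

NO

Candidates per position — 1:drekleer {ADV,ADJ}; 2:brauvreil {PREP}; 3:drekleer {ADV,ADJ}; 4:brauvreil {PREP}; 5:zreizaint {CONJ,ADV}; 6:brauvreil {PREP}; 7:foisnu {CONJ,ADV}; 8:thee {ADV}; 9:foisnu {CONJ,ADV}; 10:fluzraun {CONJ}.
Rule 1 cannot be satisfied by any choice of tags from the lexicon.
So there is no consistent tagging.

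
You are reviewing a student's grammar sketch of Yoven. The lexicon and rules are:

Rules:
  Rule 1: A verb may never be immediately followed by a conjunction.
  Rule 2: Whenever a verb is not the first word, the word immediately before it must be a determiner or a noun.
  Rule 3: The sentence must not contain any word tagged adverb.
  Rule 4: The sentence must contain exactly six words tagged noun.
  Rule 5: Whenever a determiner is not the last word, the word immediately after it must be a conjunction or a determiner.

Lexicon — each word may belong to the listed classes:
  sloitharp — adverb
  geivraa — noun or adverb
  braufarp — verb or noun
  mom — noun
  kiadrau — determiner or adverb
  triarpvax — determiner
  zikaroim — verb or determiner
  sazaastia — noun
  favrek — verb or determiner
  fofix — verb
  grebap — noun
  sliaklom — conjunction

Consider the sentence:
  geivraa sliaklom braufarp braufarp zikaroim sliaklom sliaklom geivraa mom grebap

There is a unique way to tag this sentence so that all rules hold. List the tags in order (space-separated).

noun conjunction noun noun determiner conjunction conjunction noun noun noun

Candidates per position — 1:geivraa {noun,adverb}; 2:sliaklom {conjunction}; 3:braufarp {verb,noun}; 4:braufarp {verb,noun}; 5:zikaroim {verb,determiner}; 6:sliaklom {conjunction}; 7:sliaklom {conjunction}; 8:geivraa {noun,adverb}; 9:mom {noun}; 10:grebap {noun}.
Position 1: adverb is ruled out by rule 3; that leaves noun.
Position 3: verb is ruled out by rule 2; that leaves noun.
Position 4: verb is ruled out by rule 4; that leaves noun.
Position 5: verb is ruled out by rule 1; that leaves determiner.
Position 8: adverb is ruled out by rule 3; that leaves noun.
So the tagging must be: noun conjunction noun noun determiner conjunction conjunction noun noun noun.
Checking: rule 1 ok; rule 2 ok; rule 3 ok; rule 4 ok; rule 5 ok.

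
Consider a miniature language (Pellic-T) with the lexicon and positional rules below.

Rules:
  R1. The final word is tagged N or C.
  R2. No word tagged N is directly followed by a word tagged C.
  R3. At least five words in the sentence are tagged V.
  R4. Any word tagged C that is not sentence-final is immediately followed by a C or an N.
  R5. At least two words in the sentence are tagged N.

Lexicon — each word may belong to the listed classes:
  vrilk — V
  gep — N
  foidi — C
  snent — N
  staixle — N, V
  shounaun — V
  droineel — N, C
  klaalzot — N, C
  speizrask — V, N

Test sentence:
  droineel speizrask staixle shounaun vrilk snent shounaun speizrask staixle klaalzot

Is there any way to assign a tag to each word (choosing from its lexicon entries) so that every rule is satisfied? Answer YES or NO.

YES

Candidates per position — 1:droineel {N,C}; 2:speizrask {V,N}; 3:staixle {N,V}; 4:shounaun {V}; 5:vrilk {V}; 6:snent {N}; 7:shounaun {V}; 8:speizrask {V,N}; 9:staixle {N,V}; 10:klaalzot {N,C}.
One satisfying assignment: N V V V V N V N V N.
Rule-by-rule: rule 1 satisfied; rule 2 satisfied; rule 3 satisfied; rule 4 satisfied; rule 5 satisfied.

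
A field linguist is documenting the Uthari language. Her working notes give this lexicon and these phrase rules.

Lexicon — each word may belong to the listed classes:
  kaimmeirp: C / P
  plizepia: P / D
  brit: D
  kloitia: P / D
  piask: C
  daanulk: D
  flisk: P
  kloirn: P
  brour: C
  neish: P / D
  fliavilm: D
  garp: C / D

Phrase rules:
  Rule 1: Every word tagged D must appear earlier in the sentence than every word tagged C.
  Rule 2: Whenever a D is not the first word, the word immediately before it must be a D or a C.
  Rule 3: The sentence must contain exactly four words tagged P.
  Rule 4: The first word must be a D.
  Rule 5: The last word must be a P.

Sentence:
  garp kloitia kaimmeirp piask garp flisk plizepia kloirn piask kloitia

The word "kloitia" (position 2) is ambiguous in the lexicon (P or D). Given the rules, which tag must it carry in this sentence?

D

Candidates per position — 1:garp {C,D}; 2:kloitia {P,D}; 3:kaimmeirp {C,P}; 4:piask {C}; 5:garp {C,D}; 6:flisk {P}; 7:plizepia {P,D}; 8:kloirn {P}; 9:piask {C}; 10:kloitia {P,D}.
At position 1, choosing C makes rule 4 impossible to satisfy; hence D.
At position 5, choosing D makes rule 1 impossible to satisfy; hence C.
At position 7, choosing D makes rule 1 impossible to satisfy; hence P.
At position 10, choosing D makes rule 1 impossible to satisfy; hence P.
At position 2, choosing P makes rule 3 impossible to satisfy; hence D.
At position 3, choosing P makes rule 3 impossible to satisfy; hence C.
That leaves exactly one tagging: D D C C C P P P C P.
Checking: rule 1 ok; rule 2 ok; rule 3 ok; rule 4 ok; rule 5 ok.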